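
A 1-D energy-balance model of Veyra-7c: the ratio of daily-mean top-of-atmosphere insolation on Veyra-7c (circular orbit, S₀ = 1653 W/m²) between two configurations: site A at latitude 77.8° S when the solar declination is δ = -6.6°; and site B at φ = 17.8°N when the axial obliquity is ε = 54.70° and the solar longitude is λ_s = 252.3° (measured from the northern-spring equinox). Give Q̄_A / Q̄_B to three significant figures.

Q̄_A / Q̄_B ≈ 1.53

— Configuration A (φ=-77.8°):
cos H₀ = −tan(-77.8°) tan(-6.600°) = -0.5352, H₀ = 2.1355 rad.
Bracket: H₀ sin φ sin δ + cos φ cos δ sin H₀ = 2.1355×-0.97742×-0.11494 + 0.21132×0.99337×0.84476 = 0.239912 + 0.177331 = 0.417243.
Q̄ = (S₀/π) × [bracket] = (1653/π) × 0.417243 = 219.54 W/m².
— Configuration B (φ=+17.8°):
Solar declination: sin δ = sin ε · sin λ_s = sin 54.70° × sin 252.3° = -0.77750, so δ = -51.033°.
cos H₀ = −tan(+17.8°) tan(-51.033°) = 0.3969, H₀ = 1.1626 rad.
Bracket: H₀ sin φ sin δ + cos φ cos δ sin H₀ = 1.1626×0.30570×-0.77750 + 0.95213×0.62888×0.91784 = -0.276329 + 0.549580 = 0.273251.
Q̄ = (S₀/π) × [bracket] = (1653/π) × 0.273251 = 143.78 W/m².
Ratio Q̄_A / Q̄_B = 219.54 / 143.78 = 1.527.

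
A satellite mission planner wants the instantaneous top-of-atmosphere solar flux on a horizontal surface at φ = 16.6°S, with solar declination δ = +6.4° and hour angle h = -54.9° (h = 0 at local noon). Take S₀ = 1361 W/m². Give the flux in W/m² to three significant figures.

cos θ_z = sin φ sin δ + cos φ cos δ cos h = -0.031845 + 0.547606 = 0.515761.
Flux = S₀ · cos θ_z = 1361 × 0.515761 = 702.0 W/m².

702 W/m²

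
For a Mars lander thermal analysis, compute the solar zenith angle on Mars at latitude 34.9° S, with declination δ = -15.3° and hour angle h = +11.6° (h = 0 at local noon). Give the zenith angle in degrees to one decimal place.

cos θ_z = sin ϕ sin δ + cos ϕ cos δ cos h = 0.150974 + 0.774926 = 0.925900.
θ_z = arccos(0.925900) = 22.2°.

θ_z = 22.2°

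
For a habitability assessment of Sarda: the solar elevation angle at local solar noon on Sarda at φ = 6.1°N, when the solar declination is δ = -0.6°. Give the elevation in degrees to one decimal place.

83.3°

At local noon the hour angle is zero, so the zenith angle equals |φ − δ| = |+6.1° − (-0.600°)| = 6.700°.
Elevation = 90° − 6.700° = 83.3°.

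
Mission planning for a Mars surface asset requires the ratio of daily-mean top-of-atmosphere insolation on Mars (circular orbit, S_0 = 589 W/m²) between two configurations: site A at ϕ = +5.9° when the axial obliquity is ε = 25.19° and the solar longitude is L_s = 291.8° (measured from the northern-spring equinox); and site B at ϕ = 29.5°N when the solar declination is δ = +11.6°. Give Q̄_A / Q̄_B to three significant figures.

— Configuration A (ϕ=+5.9°):
Solar declination: sin δ = sin ε · sin L_s = sin 25.19° × sin 291.8° = -0.39518, so δ = -23.277°.
cos h₀ = −tan(+5.9°) tan(-23.277°) = 0.0445, h₀ = 1.5263 rad.
Bracket: h₀ sin ϕ sin δ + cos ϕ cos δ sin h₀ = 1.5263×0.10279×-0.39518 + 0.99470×0.91860×0.99901 = -0.061999 + 0.912827 = 0.850828.
Q̄ = (S_0/π) × [bracket] = (589/π) × 0.850828 = 159.52 W/m².
— Configuration B (ϕ=+29.5°):
cos h₀ = −tan(+29.5°) tan(+11.600°) = -0.1161, h₀ = 1.6872 rad.
Bracket: h₀ sin ϕ sin δ + cos ϕ cos δ sin h₀ = 1.6872×0.49242×0.20108 + 0.87036×0.97958×0.99323 = 0.167059 + 0.846815 = 1.013874.
Q̄ = (S_0/π) × [bracket] = (589/π) × 1.013874 = 190.09 W/m².
Ratio Q̄_A / Q̄_B = 159.52 / 190.09 = 0.8392.

Q̄_A / Q̄_B ≈ 0.839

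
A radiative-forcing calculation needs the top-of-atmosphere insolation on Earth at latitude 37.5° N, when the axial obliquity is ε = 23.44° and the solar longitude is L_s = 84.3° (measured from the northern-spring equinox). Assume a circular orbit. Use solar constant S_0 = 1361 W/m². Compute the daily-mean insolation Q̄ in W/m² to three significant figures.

Q̄ ≈ 497 W/m²

Solar declination: sin δ = sin ε · sin L_s = sin 23.44° × sin 84.3° = 0.39582, so δ = +23.317°.
cos h₀ = −tan(+37.5°) tan(+23.317°) = -0.3307, h₀ = 1.9079 rad.
Bracket: h₀ sin ϕ sin δ + cos ϕ cos δ sin h₀ = 1.9079×0.60876×0.39582 + 0.79335×0.91833×0.94372 = 0.459726 + 0.687554 = 1.147280.
Q̄ = (S_0/π) × [bracket] = (1361/π) × 1.147280 = 497.0 W/m².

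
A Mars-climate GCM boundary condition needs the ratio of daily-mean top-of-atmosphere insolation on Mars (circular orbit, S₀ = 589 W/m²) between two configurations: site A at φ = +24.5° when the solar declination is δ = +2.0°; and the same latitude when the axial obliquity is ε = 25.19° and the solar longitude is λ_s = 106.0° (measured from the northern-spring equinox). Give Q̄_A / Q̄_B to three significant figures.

— Configuration A (φ=+24.5°):
cos H₀ = −tan(+24.5°) tan(+2.000°) = -0.0159, H₀ = 1.5867 rad.
Bracket: H₀ sin φ sin δ + cos φ cos δ sin H₀ = 1.5867×0.41469×0.03490 + 0.90996×0.99939×0.99987 = 0.022964 + 0.909287 = 0.932251.
Q̄ = (S₀/π) × [bracket] = (589/π) × 0.932251 = 174.78 W/m².
— Configuration B (φ=+24.5°):
Solar declination: sin δ = sin ε · sin λ_s = sin 25.19° × sin 106.0° = 0.40913, so δ = +24.150°.
cos H₀ = −tan(+24.5°) tan(+24.150°) = -0.2043, H₀ = 1.7766 rad.
Bracket: H₀ sin φ sin δ + cos φ cos δ sin H₀ = 1.7766×0.41469×0.40913 + 0.90996×0.91247×0.97890 = 0.301422 + 0.812792 = 1.114214.
Q̄ = (S₀/π) × [bracket] = (589/π) × 1.114214 = 208.90 W/m².
Ratio Q̄_A / Q̄_B = 174.78 / 208.90 = 0.8367.

Q̄_A / Q̄_B ≈ 0.837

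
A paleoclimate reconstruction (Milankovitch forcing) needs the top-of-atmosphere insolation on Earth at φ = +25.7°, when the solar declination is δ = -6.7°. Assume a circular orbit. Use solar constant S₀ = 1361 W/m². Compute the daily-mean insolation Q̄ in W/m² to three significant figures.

Q̄ ≈ 354 W/m²

cos H₀ = −tan(+25.7°) tan(-6.700°) = 0.0565, H₀ = 1.5142 rad.
Bracket: H₀ sin φ sin δ + cos φ cos δ sin H₀ = 1.5142×0.43366×-0.11667 + 0.90108×0.99317×0.99840 = -0.076611 + 0.893494 = 0.816883.
Q̄ = (S₀/π) × [bracket] = (1361/π) × 0.816883 = 353.9 W/m².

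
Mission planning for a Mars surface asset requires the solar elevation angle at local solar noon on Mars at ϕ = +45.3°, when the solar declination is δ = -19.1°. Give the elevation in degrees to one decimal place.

At local noon the hour angle is zero, so the zenith angle equals |ϕ − δ| = |+45.3° − (-19.100°)| = 64.400°.
Elevation = 90° − 64.400° = 25.6°.

25.6°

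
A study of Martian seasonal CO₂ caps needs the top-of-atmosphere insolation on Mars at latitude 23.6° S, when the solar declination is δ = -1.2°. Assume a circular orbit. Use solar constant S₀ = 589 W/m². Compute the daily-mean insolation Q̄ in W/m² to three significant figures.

cos H₀ = −tan(-23.6°) tan(-1.200°) = -0.0092, H₀ = 1.5799 rad.
Bracket: H₀ sin φ sin δ + cos φ cos δ sin H₀ = 1.5799×-0.40035×-0.02094 + 0.91636×0.99978×0.99996 = 0.013245 + 0.916122 = 0.929367.
Q̄ = (S₀/π) × [bracket] = (589/π) × 0.929367 = 174.2 W/m².

Q̄ ≈ 174 W/m²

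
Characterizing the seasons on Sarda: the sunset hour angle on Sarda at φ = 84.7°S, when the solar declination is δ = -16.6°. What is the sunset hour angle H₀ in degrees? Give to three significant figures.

H₀ = 180°

Sunrise equation: cos H₀ = −tan φ · tan δ = -3.2136 ≤ −1, so the host star never sets (polar day) and H₀ = π.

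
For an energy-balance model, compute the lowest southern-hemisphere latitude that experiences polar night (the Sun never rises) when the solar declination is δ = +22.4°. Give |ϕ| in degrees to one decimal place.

|ϕ| = 67.6°

Polar night requires cos h₀ = −tan ϕ tan δ ≥ 1, i.e. tan ϕ tan δ ≤ −1.
The boundary is |tan ϕ| · |tan δ| = 1, so |ϕ| = 90° − |δ| = 90° − 22.4° = 67.6° in the southern hemisphere.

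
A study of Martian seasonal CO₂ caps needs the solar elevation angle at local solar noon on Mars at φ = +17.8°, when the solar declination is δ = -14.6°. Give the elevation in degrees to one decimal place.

57.6°

At local noon the hour angle is zero, so the zenith angle equals |φ − δ| = |+17.8° − (-14.600°)| = 32.400°.
Elevation = 90° − 32.400° = 57.6°.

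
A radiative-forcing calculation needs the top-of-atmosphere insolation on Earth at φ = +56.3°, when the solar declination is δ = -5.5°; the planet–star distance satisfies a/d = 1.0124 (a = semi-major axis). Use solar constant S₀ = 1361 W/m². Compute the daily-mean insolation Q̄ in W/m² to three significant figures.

cos H₀ = −tan(+56.3°) tan(-5.500°) = 0.1444, H₀ = 1.4259 rad.
Bracket: H₀ sin φ sin δ + cos φ cos δ sin H₀ = 1.4259×0.83195×-0.09585 + 0.55484×0.99540×0.98952 = -0.113705 + 0.546500 = 0.432795.
Inverse-square distance factor (a/d)² = 1.0124² = 1.024954.
Q̄ = (S₀/π) × 1.024954 × [bracket] = (1361/π) × 1.024954 × 0.432795 = 192.2 W/m².

Q̄ ≈ 192 W/m²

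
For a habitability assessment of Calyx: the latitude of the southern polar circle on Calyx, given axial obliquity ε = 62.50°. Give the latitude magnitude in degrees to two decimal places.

The polar circle is the lowest latitude that experiences at least one full rotation of continuous darkness at the northern-summer solstice; it lies at |ϕ| = 90° − ε = 90° − 62.50° = 27.50°.

27.50°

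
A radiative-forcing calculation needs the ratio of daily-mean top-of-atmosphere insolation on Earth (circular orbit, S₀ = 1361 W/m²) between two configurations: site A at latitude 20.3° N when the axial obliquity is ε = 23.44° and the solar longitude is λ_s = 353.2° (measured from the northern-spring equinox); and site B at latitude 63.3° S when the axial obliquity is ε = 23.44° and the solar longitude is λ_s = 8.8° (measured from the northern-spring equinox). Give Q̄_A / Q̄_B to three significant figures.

Q̄_A / Q̄_B ≈ 2.49

— Configuration A (φ=+20.3°):
Solar declination: sin δ = sin ε · sin λ_s = sin 23.44° × sin 353.2° = -0.04710, so δ = -2.700°.
cos H₀ = −tan(+20.3°) tan(-2.700°) = 0.0174, H₀ = 1.5534 rad.
Bracket: H₀ sin φ sin δ + cos φ cos δ sin H₀ = 1.5534×0.34694×-0.04710 + 0.93789×0.99889×0.99985 = -0.025384 + 0.936708 = 0.911324.
Q̄ = (S₀/π) × [bracket] = (1361/π) × 0.911324 = 394.80 W/m².
— Configuration B (φ=-63.3°):
Solar declination: sin δ = sin ε · sin λ_s = sin 23.44° × sin 8.8° = 0.06086, so δ = +3.489°.
cos H₀ = −tan(-63.3°) tan(+3.489°) = 0.1212, H₀ = 1.4493 rad.
Bracket: H₀ sin φ sin δ + cos φ cos δ sin H₀ = 1.4493×-0.89337×0.06086 + 0.44932×0.99815×0.99263 = -0.078799 + 0.445183 = 0.366384.
Q̄ = (S₀/π) × [bracket] = (1361/π) × 0.366384 = 158.72 W/m².
Ratio Q̄_A / Q̄_B = 394.80 / 158.72 = 2.487.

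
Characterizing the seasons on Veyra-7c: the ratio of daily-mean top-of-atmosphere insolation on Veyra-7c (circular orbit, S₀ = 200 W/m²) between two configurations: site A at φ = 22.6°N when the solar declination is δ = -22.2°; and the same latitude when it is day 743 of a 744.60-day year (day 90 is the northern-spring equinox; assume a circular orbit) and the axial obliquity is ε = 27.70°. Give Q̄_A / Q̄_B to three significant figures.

— Configuration A (φ=+22.6°):
cos H₀ = −tan(+22.6°) tan(-22.200°) = 0.1699, H₀ = 1.4001 rad.
Bracket: H₀ sin φ sin δ + cos φ cos δ sin H₀ = 1.4001×0.38430×-0.37784 + 0.92321×0.92587×0.98547 = -0.203300 + 0.842353 = 0.639053.
Q̄ = (S₀/π) × [bracket] = (200/π) × 0.639053 = 40.683 W/m².
— Configuration B (φ=+22.6°):
Solar longitude: λ_s = 360° × (743 − 90)/744.60 = 315.713°.
sin δ = sin 27.70° × sin 315.713° = -0.32458, so δ = -18.940°.
cos H₀ = −tan(+22.6°) tan(-18.940°) = 0.1428, H₀ = 1.4275 rad.
Bracket: H₀ sin φ sin δ + cos φ cos δ sin H₀ = 1.4275×0.38430×-0.32458 + 0.92321×0.94586×0.98975 = -0.178061 + 0.864277 = 0.686216.
Q̄ = (S₀/π) × [bracket] = (200/π) × 0.686216 = 43.686 W/m².
Ratio Q̄_A / Q̄_B = 40.683 / 43.686 = 0.9313.

Q̄_A / Q̄_B ≈ 0.931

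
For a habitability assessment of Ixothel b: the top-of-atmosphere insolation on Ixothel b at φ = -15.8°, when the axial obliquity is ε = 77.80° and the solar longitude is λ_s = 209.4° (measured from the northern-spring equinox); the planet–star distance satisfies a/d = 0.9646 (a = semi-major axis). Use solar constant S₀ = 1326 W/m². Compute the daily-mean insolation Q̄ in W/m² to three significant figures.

Q̄ ≈ 416 W/m²

Solar declination: sin δ = sin ε · sin λ_s = sin 77.80° × sin 209.4° = -0.47982, so δ = -28.673°.
cos H₀ = −tan(-15.8°) tan(-28.673°) = -0.1548, H₀ = 1.7262 rad.
Bracket: H₀ sin φ sin δ + cos φ cos δ sin H₀ = 1.7262×-0.27228×-0.47982 + 0.96222×0.87737×0.98795 = 0.225520 + 0.834050 = 1.059570.
Inverse-square distance factor (a/d)² = 0.9646² = 0.930453.
Q̄ = (S₀/π) × 0.930453 × [bracket] = (1326/π) × 0.930453 × 1.059570 = 416.1 W/m².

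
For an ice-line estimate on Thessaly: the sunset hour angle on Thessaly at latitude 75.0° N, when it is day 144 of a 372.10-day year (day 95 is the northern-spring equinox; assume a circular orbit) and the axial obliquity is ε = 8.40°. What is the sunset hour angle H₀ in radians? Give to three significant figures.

H₀ = 1.99 rad

Solar longitude: λ_s = 360° × (144 − 95)/372.10 = 47.407°.
sin δ = sin 8.40° × sin 47.407° = 0.10754, so δ = +6.174°.
cos H₀ = −tan φ · tan δ = −tan(+75.0°) × tan(+6.174°) = -0.4037, so H₀ = 1.9863 rad = 113.81°.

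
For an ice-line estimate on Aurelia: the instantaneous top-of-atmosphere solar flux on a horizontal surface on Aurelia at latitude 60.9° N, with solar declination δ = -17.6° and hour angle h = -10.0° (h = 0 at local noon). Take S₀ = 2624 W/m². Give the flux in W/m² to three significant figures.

505 W/m²

cos θ_z = sin φ sin δ + cos φ cos δ cos h = -0.264202 + 0.456528 = 0.192326.
Flux = S₀ · cos θ_z = 2624 × 0.192326 = 504.7 W/m².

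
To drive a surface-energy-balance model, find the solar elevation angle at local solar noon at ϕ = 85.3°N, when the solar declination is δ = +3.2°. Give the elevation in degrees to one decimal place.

At local noon the hour angle is zero, so the zenith angle equals |ϕ − δ| = |+85.3° − (+3.200°)| = 82.100°.
Elevation = 90° − 82.100° = 7.9°.

7.9°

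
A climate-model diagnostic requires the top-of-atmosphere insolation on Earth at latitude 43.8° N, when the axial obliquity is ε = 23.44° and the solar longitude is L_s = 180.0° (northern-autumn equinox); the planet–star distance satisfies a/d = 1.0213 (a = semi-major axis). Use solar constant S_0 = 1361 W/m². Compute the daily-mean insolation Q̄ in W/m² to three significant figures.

Solar declination: sin δ = sin ε · sin L_s = sin 23.44° × sin 180.0° = 0.00000, so δ = +0.000°.
cos h₀ = −tan(+43.8°) tan(+0.000°) = -0.0000, h₀ = 1.5708 rad.
Bracket: h₀ sin ϕ sin δ + cos ϕ cos δ sin h₀ = 1.5708×0.69214×0.00000 + 0.72176×1.00000×1.00000 = 0.000000 + 0.721760 = 0.721760.
Inverse-square distance factor (a/d)² = 1.0213² = 1.043054.
Q̄ = (S_0/π) × 1.043054 × [bracket] = (1361/π) × 1.043054 × 0.721760 = 326.1 W/m².

Q̄ ≈ 326 W/m²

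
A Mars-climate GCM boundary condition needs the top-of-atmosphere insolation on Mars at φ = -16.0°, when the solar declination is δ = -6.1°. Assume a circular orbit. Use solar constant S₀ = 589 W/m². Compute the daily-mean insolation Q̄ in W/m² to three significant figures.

Q̄ ≈ 188 W/m²

cos H₀ = −tan(-16.0°) tan(-6.100°) = -0.0306, H₀ = 1.6014 rad.
Bracket: H₀ sin φ sin δ + cos φ cos δ sin H₀ = 1.6014×-0.27564×-0.10626 + 0.96126×0.99434×0.99953 = 0.046904 + 0.955370 = 1.002274.
Q̄ = (S₀/π) × [bracket] = (589/π) × 1.002274 = 187.9 W/m².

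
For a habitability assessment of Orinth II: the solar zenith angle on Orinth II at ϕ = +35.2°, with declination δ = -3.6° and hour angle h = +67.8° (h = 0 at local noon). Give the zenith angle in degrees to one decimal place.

cos θ_z = sin ϕ sin δ + cos ϕ cos δ cos h = -0.036194 + 0.308141 = 0.271947.
θ_z = arccos(0.271947) = 74.2°.

θ_z = 74.2°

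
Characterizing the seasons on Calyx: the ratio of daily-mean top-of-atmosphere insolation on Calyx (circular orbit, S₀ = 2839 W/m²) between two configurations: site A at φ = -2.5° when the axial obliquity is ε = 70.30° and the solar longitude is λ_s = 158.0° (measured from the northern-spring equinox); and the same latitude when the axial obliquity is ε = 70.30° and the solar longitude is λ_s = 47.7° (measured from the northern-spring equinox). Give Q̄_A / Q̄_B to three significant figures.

Q̄_A / Q̄_B ≈ 1.36

— Configuration A (φ=-2.5°):
Solar declination: sin δ = sin ε · sin λ_s = sin 70.30° × sin 158.0° = 0.35268, so δ = +20.651°.
cos H₀ = −tan(-2.5°) tan(+20.651°) = 0.0165, H₀ = 1.5543 rad.
Bracket: H₀ sin φ sin δ + cos φ cos δ sin H₀ = 1.5543×-0.04362×0.35268 + 0.99905×0.93574×0.99986 = -0.023911 + 0.934720 = 0.910809.
Q̄ = (S₀/π) × [bracket] = (2839/π) × 0.910809 = 823.08 W/m².
— Configuration B (φ=-2.5°):
Solar declination: sin δ = sin ε · sin λ_s = sin 70.30° × sin 47.7° = 0.69634, so δ = +44.134°.
cos H₀ = −tan(-2.5°) tan(+44.134°) = 0.0424, H₀ = 1.5284 rad.
Bracket: H₀ sin φ sin δ + cos φ cos δ sin H₀ = 1.5284×-0.04362×0.69634 + 0.99905×0.71771×0.99910 = -0.046424 + 0.716383 = 0.669959.
Q̄ = (S₀/π) × [bracket] = (2839/π) × 0.669959 = 605.43 W/m².
Ratio Q̄_A / Q̄_B = 823.08 / 605.43 = 1.359.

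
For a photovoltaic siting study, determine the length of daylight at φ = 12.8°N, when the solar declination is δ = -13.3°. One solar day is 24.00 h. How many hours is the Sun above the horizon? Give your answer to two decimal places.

cos H₀ = −tan φ · tan δ = −tan(+12.8°) × tan(-13.300°) = 0.0537, so H₀ = 1.5171 rad = 86.92°.
Daylight = 2H₀/(2π) × 24.00 h = (1.5171/π) × 24.00 = 11.59 h.

11.59 h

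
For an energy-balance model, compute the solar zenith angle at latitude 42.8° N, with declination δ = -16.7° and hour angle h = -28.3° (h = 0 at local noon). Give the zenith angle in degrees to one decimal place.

cos θ_z = sin ϕ sin δ + cos ϕ cos δ cos h = -0.195245 + 0.618784 = 0.423539.
θ_z = arccos(0.423539) = 64.9°.

θ_z = 64.9°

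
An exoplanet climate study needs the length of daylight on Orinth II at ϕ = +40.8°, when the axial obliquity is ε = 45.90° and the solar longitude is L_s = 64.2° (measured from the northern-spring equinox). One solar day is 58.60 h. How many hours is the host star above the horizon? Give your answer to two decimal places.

Solar declination: sin δ = sin ε · sin L_s = sin 45.90° × sin 64.2° = 0.64654, so δ = +40.281°.
cos h₀ = −tan ϕ · tan δ = −tan(+40.8°) × tan(+40.281°) = -0.7315, so h₀ = 2.3914 rad = 137.02°.
Daylight = 2h₀/(2π) × 58.60 h = (2.3914/π) × 58.60 = 44.61 h.

44.61 h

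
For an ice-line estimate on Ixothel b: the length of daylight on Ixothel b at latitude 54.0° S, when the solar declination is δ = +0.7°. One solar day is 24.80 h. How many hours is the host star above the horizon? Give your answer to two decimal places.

cos H₀ = −tan φ · tan δ = −tan(-54.0°) × tan(+0.700°) = 0.0168, so H₀ = 1.5540 rad = 89.04°.
Daylight = 2H₀/(2π) × 24.80 h = (1.5540/π) × 24.80 = 12.27 h.

12.27 h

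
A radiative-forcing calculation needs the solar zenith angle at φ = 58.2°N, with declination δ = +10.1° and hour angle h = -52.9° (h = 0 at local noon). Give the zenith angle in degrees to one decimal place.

θ_z = 62.5°

cos θ_z = sin φ sin δ + cos φ cos δ cos h = 0.149043 + 0.312938 = 0.461981.
θ_z = arccos(0.461981) = 62.5°.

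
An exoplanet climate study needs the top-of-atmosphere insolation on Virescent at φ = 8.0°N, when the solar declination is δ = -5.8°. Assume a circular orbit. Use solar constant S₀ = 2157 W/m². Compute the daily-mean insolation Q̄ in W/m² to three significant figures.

cos H₀ = −tan(+8.0°) tan(-5.800°) = 0.0143, H₀ = 1.5565 rad.
Bracket: H₀ sin φ sin δ + cos φ cos δ sin H₀ = 1.5565×0.13917×-0.10106 + 0.99027×0.99488×0.99990 = -0.021891 + 0.985101 = 0.963210.
Q̄ = (S₀/π) × [bracket] = (2157/π) × 0.963210 = 661.3 W/m².

Q̄ ≈ 661 W/m²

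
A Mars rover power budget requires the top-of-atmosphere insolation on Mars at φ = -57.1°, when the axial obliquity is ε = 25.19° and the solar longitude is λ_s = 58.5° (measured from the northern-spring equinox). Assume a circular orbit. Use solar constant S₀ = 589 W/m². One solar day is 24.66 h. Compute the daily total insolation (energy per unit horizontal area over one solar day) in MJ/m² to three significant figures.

2.04 MJ/m²

Solar declination: sin δ = sin ε · sin λ_s = sin 25.19° × sin 58.5° = 0.36290, so δ = +21.279°.
cos H₀ = −tan(-57.1°) tan(+21.279°) = 0.6020, H₀ = 0.9248 rad.
Bracket: H₀ sin φ sin δ + cos φ cos δ sin H₀ = 0.9248×-0.83962×0.36290 + 0.54317×0.93183×0.79850 = -0.281785 + 0.404154 = 0.122369.
Q̄ = (S₀/π) × [bracket] = (589/π) × 0.122369 = 22.942 W/m².
Daily total = Q̄ × 24.66 h × 3600 s/h = 22.942 × 24.66 × 3600 / 10⁶ = 2.037 MJ/m².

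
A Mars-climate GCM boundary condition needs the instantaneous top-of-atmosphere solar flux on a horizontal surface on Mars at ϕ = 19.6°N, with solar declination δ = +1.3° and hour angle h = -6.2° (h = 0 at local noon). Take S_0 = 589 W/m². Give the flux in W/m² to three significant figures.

556 W/m²

cos θ_z = sin ϕ sin δ + cos ϕ cos δ cos h = 0.007611 + 0.936306 = 0.943917.
Flux = S_0 · cos θ_z = 589 × 0.943917 = 556.0 W/m².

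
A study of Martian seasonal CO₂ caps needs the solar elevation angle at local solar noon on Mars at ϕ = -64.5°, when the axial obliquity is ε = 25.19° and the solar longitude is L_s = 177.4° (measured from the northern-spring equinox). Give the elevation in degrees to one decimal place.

Solar declination: sin δ = sin ε · sin L_s = sin 25.19° × sin 177.4° = 0.01931, so δ = +1.106°.
At local noon the hour angle is zero, so the zenith angle equals |ϕ − δ| = |-64.5° − (+1.106°)| = 65.606°.
Elevation = 90° − 65.606° = 24.4°.

24.4°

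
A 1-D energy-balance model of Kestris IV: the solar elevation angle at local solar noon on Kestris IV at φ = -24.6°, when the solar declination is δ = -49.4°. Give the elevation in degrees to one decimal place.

65.2°

At local noon the hour angle is zero, so the zenith angle equals |φ − δ| = |-24.6° − (-49.400°)| = 24.800°.
Elevation = 90° − 24.800° = 65.2°.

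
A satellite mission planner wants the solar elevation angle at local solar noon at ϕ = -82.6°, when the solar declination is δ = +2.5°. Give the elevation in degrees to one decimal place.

At local noon the hour angle is zero, so the zenith angle equals |ϕ − δ| = |-82.6° − (+2.500°)| = 85.100°.
Elevation = 90° − 85.100° = 4.9°.

4.9°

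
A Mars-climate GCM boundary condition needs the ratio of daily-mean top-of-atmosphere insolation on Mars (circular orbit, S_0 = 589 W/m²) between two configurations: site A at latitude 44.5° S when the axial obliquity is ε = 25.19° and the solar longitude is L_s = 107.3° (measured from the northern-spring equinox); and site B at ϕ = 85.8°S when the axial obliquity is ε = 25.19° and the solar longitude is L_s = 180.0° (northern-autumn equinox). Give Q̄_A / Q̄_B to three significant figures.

— Configuration A (ϕ=-44.5°):
Solar declination: sin δ = sin ε · sin L_s = sin 25.19° × sin 107.3° = 0.40637, so δ = +23.977°.
cos h₀ = −tan(-44.5°) tan(+23.977°) = 0.4370, h₀ = 1.1185 rad.
Bracket: h₀ sin ϕ sin δ + cos ϕ cos δ sin h₀ = 1.1185×-0.70091×0.40637 + 0.71325×0.91371×0.89944 = -0.318581 + 0.586168 = 0.267587.
Q̄ = (S_0/π) × [bracket] = (589/π) × 0.267587 = 50.168 W/m².
— Configuration B (ϕ=-85.8°):
Solar declination: sin δ = sin ε · sin L_s = sin 25.19° × sin 180.0° = 0.00000, so δ = +0.000°.
cos h₀ = −tan(-85.8°) tan(+0.000°) = 0.0000, h₀ = 1.5708 rad.
Bracket: h₀ sin ϕ sin δ + cos ϕ cos δ sin h₀ = 1.5708×-0.99731×0.00000 + 0.07324×1.00000×1.00000 = -0.000000 + 0.073240 = 0.073240.
Q̄ = (S_0/π) × [bracket] = (589/π) × 0.073240 = 13.731 W/m².
Ratio Q̄_A / Q̄_B = 50.168 / 13.731 = 3.654.

Q̄_A / Q̄_B ≈ 3.65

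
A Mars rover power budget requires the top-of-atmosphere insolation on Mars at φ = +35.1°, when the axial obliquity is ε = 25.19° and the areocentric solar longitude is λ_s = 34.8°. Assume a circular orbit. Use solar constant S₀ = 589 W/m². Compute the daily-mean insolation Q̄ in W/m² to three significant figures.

sin δ = sin 25.19° × sin 34.8° = 0.24291, so δ = +14.058°.
cos H₀ = −tan(+35.1°) tan(+14.058°) = -0.1760, H₀ = 1.7477 rad.
Bracket: H₀ sin φ sin δ + cos φ cos δ sin H₀ = 1.7477×0.57501×0.24291 + 0.81815×0.97005×0.98439 = 0.244111 + 0.781258 = 1.025369.
Q̄ = (S₀/π) × [bracket] = (589/π) × 1.025369 = 192.2 W/m².

Q̄ ≈ 192 W/m²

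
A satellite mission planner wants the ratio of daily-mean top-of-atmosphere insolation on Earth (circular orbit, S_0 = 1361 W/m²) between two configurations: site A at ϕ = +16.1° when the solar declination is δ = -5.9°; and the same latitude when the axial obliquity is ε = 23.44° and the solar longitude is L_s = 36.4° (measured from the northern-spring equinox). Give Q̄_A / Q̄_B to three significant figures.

Q̄_A / Q̄_B ≈ 0.877

— Configuration A (ϕ=+16.1°):
cos h₀ = −tan(+16.1°) tan(-5.900°) = 0.0298, h₀ = 1.5410 rad.
Bracket: h₀ sin ϕ sin δ + cos ϕ cos δ sin h₀ = 1.5410×0.27731×-0.10279 + 0.96078×0.99470×0.99956 = -0.043926 + 0.955267 = 0.911341.
Q̄ = (S_0/π) × [bracket] = (1361/π) × 0.911341 = 394.81 W/m².
— Configuration B (ϕ=+16.1°):
Solar declination: sin δ = sin ε · sin L_s = sin 23.44° × sin 36.4° = 0.23606, so δ = +13.654°.
cos h₀ = −tan(+16.1°) tan(+13.654°) = -0.0701, h₀ = 1.6410 rad.
Bracket: h₀ sin ϕ sin δ + cos ϕ cos δ sin h₀ = 1.6410×0.27731×0.23606 + 0.96078×0.97174×0.99754 = 0.107423 + 0.931332 = 1.038755.
Q̄ = (S_0/π) × [bracket] = (1361/π) × 1.038755 = 450.01 W/m².
Ratio Q̄_A / Q̄_B = 394.81 / 450.01 = 0.8773.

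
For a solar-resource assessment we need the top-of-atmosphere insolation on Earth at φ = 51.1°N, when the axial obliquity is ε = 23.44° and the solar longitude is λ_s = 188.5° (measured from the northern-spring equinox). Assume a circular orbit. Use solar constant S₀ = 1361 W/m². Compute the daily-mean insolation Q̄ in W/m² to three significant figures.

Solar declination: sin δ = sin ε · sin λ_s = sin 23.44° × sin 188.5° = -0.05880, so δ = -3.371°.
cos H₀ = −tan(+51.1°) tan(-3.371°) = 0.0730, H₀ = 1.4977 rad.
Bracket: H₀ sin φ sin δ + cos φ cos δ sin H₀ = 1.4977×0.77824×-0.05880 + 0.62796×0.99827×0.99733 = -0.068536 + 0.625200 = 0.556664.
Q̄ = (S₀/π) × [bracket] = (1361/π) × 0.556664 = 241.2 W/m².

Q̄ ≈ 241 W/m²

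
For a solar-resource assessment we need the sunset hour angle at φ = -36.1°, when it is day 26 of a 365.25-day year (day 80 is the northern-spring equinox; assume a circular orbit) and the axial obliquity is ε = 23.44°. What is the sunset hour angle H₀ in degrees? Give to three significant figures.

Solar longitude: λ_s = 360° × (26 − 80)/365.25 = -53.224°, i.e. -53.224° + 360° = 306.776°.
sin δ = sin 23.44° × sin 306.776° = -0.31862, so δ = -18.580°.
cos H₀ = −tan φ · tan δ = −tan(-36.1°) × tan(-18.580°) = -0.2451, so H₀ = 1.8184 rad = 104.19°.

H₀ = 104°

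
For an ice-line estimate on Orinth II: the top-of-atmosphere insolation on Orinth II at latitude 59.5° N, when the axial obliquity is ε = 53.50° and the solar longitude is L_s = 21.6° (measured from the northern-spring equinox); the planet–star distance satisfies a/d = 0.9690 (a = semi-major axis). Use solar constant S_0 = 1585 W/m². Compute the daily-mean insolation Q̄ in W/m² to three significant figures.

Solar declination: sin δ = sin ε · sin L_s = sin 53.50° × sin 21.6° = 0.29592, so δ = +17.213°.
cos h₀ = −tan(+59.5°) tan(+17.213°) = -0.5259, h₀ = 2.1246 rad.
Bracket: h₀ sin ϕ sin δ + cos ϕ cos δ sin h₀ = 2.1246×0.86163×0.29592 + 0.50754×0.95521×0.85053 = 0.541717 + 0.412343 = 0.954060.
Inverse-square distance factor (a/d)² = 0.9690² = 0.938961.
Q̄ = (S_0/π) × 0.938961 × [bracket] = (1585/π) × 0.938961 × 0.954060 = 452.0 W/m².

Q̄ ≈ 452 W/m²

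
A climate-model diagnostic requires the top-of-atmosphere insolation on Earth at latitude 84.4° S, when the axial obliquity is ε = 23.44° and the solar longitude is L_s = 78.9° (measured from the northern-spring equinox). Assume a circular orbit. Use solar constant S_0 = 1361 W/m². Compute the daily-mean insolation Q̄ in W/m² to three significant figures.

Q̄ ≈ 0.00 W/m²

Solar declination: sin δ = sin ε · sin L_s = sin 23.44° × sin 78.9° = 0.39035, so δ = +22.976°.
cos h₀ = −tan(-84.4°) tan(+22.976°) = 4.3241 ≥ 1 ⇒ polar night, h₀ = 0 and Q̄ = 0.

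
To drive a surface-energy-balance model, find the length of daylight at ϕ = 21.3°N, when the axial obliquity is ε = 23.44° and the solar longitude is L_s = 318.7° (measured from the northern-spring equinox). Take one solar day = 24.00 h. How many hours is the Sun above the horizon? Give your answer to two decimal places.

11.19 h

Solar declination: sin δ = sin ε · sin L_s = sin 23.44° × sin 318.7° = -0.26254, so δ = -15.221°.
cos h₀ = −tan ϕ · tan δ = −tan(+21.3°) × tan(-15.221°) = 0.1061, so h₀ = 1.4645 rad = 83.91°.
Daylight = 2h₀/(2π) × 24.00 h = (1.4645/π) × 24.00 = 11.19 h.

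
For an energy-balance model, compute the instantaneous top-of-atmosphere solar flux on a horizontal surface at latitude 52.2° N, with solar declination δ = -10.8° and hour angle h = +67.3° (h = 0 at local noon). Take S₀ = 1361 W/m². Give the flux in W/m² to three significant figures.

cos θ_z = sin φ sin δ + cos φ cos δ cos h = -0.148060 + 0.232335 = 0.084275.
Flux = S₀ · cos θ_z = 1361 × 0.084275 = 114.7 W/m².

115 W/m²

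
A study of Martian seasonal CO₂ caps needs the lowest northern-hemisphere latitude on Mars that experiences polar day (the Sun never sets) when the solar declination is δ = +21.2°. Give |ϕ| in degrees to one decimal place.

Polar day requires cos h₀ = −tan ϕ tan δ ≤ −1, i.e. tan ϕ tan δ ≥ 1.
The boundary is |tan ϕ| · |tan δ| = 1, so |ϕ| = 90° − |δ| = 90° − 21.2° = 68.8° in the northern hemisphere.

|ϕ| = 68.8°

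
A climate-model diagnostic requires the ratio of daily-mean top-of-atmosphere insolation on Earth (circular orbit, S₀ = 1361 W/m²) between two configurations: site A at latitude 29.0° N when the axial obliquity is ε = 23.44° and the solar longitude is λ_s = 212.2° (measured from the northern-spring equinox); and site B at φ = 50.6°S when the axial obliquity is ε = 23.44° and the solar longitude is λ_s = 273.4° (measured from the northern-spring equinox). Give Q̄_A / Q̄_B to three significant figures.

Q̄_A / Q̄_B ≈ 0.610

— Configuration A (φ=+29.0°):
Solar declination: sin δ = sin ε · sin λ_s = sin 23.44° × sin 212.2° = -0.21197, so δ = -12.238°.
cos H₀ = −tan(+29.0°) tan(-12.238°) = 0.1202, H₀ = 1.4503 rad.
Bracket: H₀ sin φ sin δ + cos φ cos δ sin H₀ = 1.4503×0.48481×-0.21197 + 0.87462×0.97728×0.99275 = -0.149040 + 0.848552 = 0.699512.
Q̄ = (S₀/π) × [bracket] = (1361/π) × 0.699512 = 303.04 W/m².
— Configuration B (φ=-50.6°):
Solar declination: sin δ = sin ε · sin λ_s = sin 23.44° × sin 273.4° = -0.39709, so δ = -23.396°.
cos H₀ = −tan(-50.6°) tan(-23.396°) = -0.5267, H₀ = 2.1255 rad.
Bracket: H₀ sin φ sin δ + cos φ cos δ sin H₀ = 2.1255×-0.77273×-0.39709 + 0.63473×0.91778×0.85003 = 0.652196 + 0.495179 = 1.147375.
Q̄ = (S₀/π) × [bracket] = (1361/π) × 1.147375 = 497.07 W/m².
Ratio Q̄_A / Q̄_B = 303.04 / 497.07 = 0.6097.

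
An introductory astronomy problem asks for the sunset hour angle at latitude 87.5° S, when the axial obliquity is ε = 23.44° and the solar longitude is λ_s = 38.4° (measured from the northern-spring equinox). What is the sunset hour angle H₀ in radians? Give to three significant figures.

Solar declination: sin δ = sin ε · sin λ_s = sin 23.44° × sin 38.4° = 0.24709, so δ = +14.305°.
cos H₀ = −tan φ · tan δ = 5.8403 ≥ 1, so the Sun never rises (polar night) and H₀ = 0.

H₀ = 0.00 rad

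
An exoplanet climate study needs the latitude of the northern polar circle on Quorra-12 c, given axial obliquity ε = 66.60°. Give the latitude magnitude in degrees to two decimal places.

23.40°

The polar circle is the lowest latitude that experiences at least one full rotation of continuous daylight at the northern-summer solstice; it lies at |φ| = 90° − ε = 90° − 66.60° = 23.40°.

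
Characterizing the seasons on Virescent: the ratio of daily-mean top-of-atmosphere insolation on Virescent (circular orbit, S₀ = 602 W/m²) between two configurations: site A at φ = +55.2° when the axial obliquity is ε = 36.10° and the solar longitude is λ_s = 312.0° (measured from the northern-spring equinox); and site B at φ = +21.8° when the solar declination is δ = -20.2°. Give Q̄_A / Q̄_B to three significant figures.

Q̄_A / Q̄_B ≈ 0.118

— Configuration A (φ=+55.2°):
Solar declination: sin δ = sin ε · sin λ_s = sin 36.10° × sin 312.0° = -0.43786, so δ = -25.967°.
cos H₀ = −tan(+55.2°) tan(-25.967°) = 0.7007, H₀ = 0.7944 rad.
Bracket: H₀ sin φ sin δ + cos φ cos δ sin H₀ = 0.7944×0.82115×-0.43786 + 0.57071×0.89904×0.71342 = -0.285626 + 0.366049 = 0.080423.
Q̄ = (S₀/π) × [bracket] = (602/π) × 0.080423 = 15.411 W/m².
— Configuration B (φ=+21.8°):
cos H₀ = −tan(+21.8°) tan(-20.200°) = 0.1472, H₀ = 1.4231 rad.
Bracket: H₀ sin φ sin δ + cos φ cos δ sin H₀ = 1.4231×0.37137×-0.34530 + 0.92849×0.93849×0.98911 = -0.182490 + 0.861889 = 0.679399.
Q̄ = (S₀/π) × [bracket] = (602/π) × 0.679399 = 130.19 W/m².
Ratio Q̄_A / Q̄_B = 15.411 / 130.19 = 0.1184.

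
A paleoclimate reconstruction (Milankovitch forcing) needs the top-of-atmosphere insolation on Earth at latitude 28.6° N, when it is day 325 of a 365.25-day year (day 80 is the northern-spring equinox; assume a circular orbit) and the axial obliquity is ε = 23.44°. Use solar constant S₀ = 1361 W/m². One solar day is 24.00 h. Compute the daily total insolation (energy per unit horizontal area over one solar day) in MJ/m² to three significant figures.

21.6 MJ/m²

Solar longitude: λ_s = 360° × (325 − 80)/365.25 = 241.478°.
sin δ = sin 23.44° × sin 241.478° = -0.34951, so δ = -20.457°.
cos H₀ = −tan(+28.6°) tan(-20.457°) = 0.2034, H₀ = 1.3660 rad.
Bracket: H₀ sin φ sin δ + cos φ cos δ sin H₀ = 1.3660×0.47869×-0.34951 + 0.87798×0.93693×0.97910 = -0.228541 + 0.805413 = 0.576872.
Q̄ = (S₀/π) × [bracket] = (1361/π) × 0.576872 = 249.91 W/m².
Daily total = Q̄ × 24.00 h × 3600 s/h = 249.91 × 24.00 × 3600 / 10⁶ = 21.59 MJ/m².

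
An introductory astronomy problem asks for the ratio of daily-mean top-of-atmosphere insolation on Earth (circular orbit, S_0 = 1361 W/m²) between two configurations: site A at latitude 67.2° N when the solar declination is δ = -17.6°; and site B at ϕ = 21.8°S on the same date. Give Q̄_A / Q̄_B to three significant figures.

— Configuration A (ϕ=+67.2°):
cos h₀ = −tan(+67.2°) tan(-17.600°) = 0.7546, h₀ = 0.7157 rad.
Bracket: h₀ sin ϕ sin δ + cos ϕ cos δ sin h₀ = 0.7157×0.92186×-0.30237 + 0.38752×0.95319×0.65615 = -0.199496 + 0.242369 = 0.042873.
Q̄ = (S_0/π) × [bracket] = (1361/π) × 0.042873 = 18.573 W/m².
— Configuration B (ϕ=-21.8°):
cos h₀ = −tan(-21.8°) tan(-17.600°) = -0.1269, h₀ = 1.6980 rad.
Bracket: h₀ sin ϕ sin δ + cos ϕ cos δ sin h₀ = 1.6980×-0.37137×-0.30237 + 0.92849×0.95319×0.99192 = 0.190670 + 0.877876 = 1.068546.
Q̄ = (S_0/π) × [bracket] = (1361/π) × 1.068546 = 462.92 W/m².
Ratio Q̄_A / Q̄_B = 18.573 / 462.92 = 0.04012.

Q̄_A / Q̄_B ≈ 0.0401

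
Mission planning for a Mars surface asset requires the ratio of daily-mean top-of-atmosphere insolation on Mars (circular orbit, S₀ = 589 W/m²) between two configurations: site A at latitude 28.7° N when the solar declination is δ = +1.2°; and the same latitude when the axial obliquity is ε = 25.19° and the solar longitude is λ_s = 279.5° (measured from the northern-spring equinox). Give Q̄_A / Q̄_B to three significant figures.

— Configuration A (φ=+28.7°):
cos H₀ = −tan(+28.7°) tan(+1.200°) = -0.0115, H₀ = 1.5823 rad.
Bracket: H₀ sin φ sin δ + cos φ cos δ sin H₀ = 1.5823×0.48022×0.02094 + 0.87715×0.99978×0.99993 = 0.015911 + 0.876896 = 0.892807.
Q̄ = (S₀/π) × [bracket] = (589/π) × 0.892807 = 167.39 W/m².
— Configuration B (φ=+28.7°):
Solar declination: sin δ = sin ε · sin λ_s = sin 25.19° × sin 279.5° = -0.41978, so δ = -24.821°.
cos H₀ = −tan(+28.7°) tan(-24.821°) = 0.2532, H₀ = 1.3148 rad.
Bracket: H₀ sin φ sin δ + cos φ cos δ sin H₀ = 1.3148×0.48022×-0.41978 + 0.87715×0.90762×0.96741 = -0.265046 + 0.770173 = 0.505127.
Q̄ = (S₀/π) × [bracket] = (589/π) × 0.505127 = 94.703 W/m².
Ratio Q̄_A / Q̄_B = 167.39 / 94.703 = 1.768.

Q̄_A / Q̄_B ≈ 1.77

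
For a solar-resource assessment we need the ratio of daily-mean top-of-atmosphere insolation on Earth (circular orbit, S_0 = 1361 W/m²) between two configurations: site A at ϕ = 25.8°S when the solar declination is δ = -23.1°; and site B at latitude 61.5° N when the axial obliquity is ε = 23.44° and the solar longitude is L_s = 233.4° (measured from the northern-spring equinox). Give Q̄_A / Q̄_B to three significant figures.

— Configuration A (ϕ=-25.8°):
cos h₀ = −tan(-25.8°) tan(-23.100°) = -0.2062, h₀ = 1.7785 rad.
Bracket: h₀ sin ϕ sin δ + cos ϕ cos δ sin h₀ = 1.7785×-0.43523×-0.39234 + 0.90032×0.91982×0.97851 = 0.303693 + 0.810336 = 1.114029.
Q̄ = (S_0/π) × [bracket] = (1361/π) × 1.114029 = 482.62 W/m².
— Configuration B (ϕ=+61.5°):
Solar declination: sin δ = sin ε · sin L_s = sin 23.44° × sin 233.4° = -0.31935, so δ = -18.624°.
cos h₀ = −tan(+61.5°) tan(-18.624°) = 0.6207, h₀ = 0.9012 rad.
Bracket: h₀ sin ϕ sin δ + cos ϕ cos δ sin h₀ = 0.9012×0.87882×-0.31935 + 0.47716×0.94764×0.78407 = -0.252923 + 0.354538 = 0.101615.
Q̄ = (S_0/π) × [bracket] = (1361/π) × 0.101615 = 44.022 W/m².
Ratio Q̄_A / Q̄_B = 482.62 / 44.022 = 10.96.

Q̄_A / Q̄_B ≈ 11.0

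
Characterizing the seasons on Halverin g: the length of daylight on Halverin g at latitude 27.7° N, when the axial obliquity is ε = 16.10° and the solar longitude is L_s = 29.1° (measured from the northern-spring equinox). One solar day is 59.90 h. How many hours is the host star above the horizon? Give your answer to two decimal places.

Solar declination: sin δ = sin ε · sin L_s = sin 16.10° × sin 29.1° = 0.13487, so δ = +7.751°.
cos h₀ = −tan ϕ · tan δ = −tan(+27.7°) × tan(+7.751°) = -0.0715, so h₀ = 1.6423 rad = 94.10°.
Daylight = 2h₀/(2π) × 59.90 h = (1.6423/π) × 59.90 = 31.31 h.

31.31 h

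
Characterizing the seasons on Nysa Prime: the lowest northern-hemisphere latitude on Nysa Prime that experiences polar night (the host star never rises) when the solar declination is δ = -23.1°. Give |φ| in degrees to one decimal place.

Polar night requires cos H₀ = −tan φ tan δ ≥ 1, i.e. tan φ tan δ ≤ −1.
The boundary is |tan φ| · |tan δ| = 1, so |φ| = 90° − |δ| = 90° − 23.1° = 66.9° in the northern hemisphere.

|φ| = 66.9°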